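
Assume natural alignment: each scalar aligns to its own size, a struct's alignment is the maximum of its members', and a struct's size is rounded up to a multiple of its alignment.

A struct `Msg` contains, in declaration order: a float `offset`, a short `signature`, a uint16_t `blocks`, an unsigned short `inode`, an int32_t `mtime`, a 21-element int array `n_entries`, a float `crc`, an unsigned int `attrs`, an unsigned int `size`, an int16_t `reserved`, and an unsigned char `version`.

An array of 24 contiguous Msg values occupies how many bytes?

2784

0..4  offset  (4B, 4-aligned)
4..6  signature  (2B, 2-aligned)
6..8  blocks  (2B, 2-aligned)
8..10  inode  (2B, 2-aligned)
10..12  -- padding (2B)
12..16  mtime  (4B, 4-aligned)
16..100  n_entries  (84B, 4-aligned)
100..104  crc  (4B, 4-aligned)
104..108  attrs  (4B, 4-aligned)
108..112  size  (4B, 4-aligned)
112..114  reserved  (2B, 2-aligned)
114..115  version  (1B, 1-aligned)
115..116  -- tail padding (1B)
sizeof = 116, alignof = 4
array of 24: 24 × 116 = 2784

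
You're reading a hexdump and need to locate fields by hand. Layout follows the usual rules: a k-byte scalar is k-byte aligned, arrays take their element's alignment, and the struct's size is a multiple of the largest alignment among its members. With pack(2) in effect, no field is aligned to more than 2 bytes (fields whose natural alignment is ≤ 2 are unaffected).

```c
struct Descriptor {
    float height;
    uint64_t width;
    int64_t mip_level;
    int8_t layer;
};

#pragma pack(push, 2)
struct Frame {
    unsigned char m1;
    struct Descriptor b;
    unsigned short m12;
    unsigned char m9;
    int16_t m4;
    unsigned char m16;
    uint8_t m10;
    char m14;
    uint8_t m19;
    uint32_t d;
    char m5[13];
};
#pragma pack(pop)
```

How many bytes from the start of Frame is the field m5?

Descriptor: @0: height [4B, align 4] → 4; +4 pad (align 8); @8: width [8B, align 8] → 16; @16: mip_level [8B, align 8] → 24; @24: layer [1B, align 1] → 25; +7 tail pad (align 8); size 32, align 8
@0: m1 [1B, align 1] → 1
+1 pad (align 2)
@2: b [32B, align 2] → 34
@34: m12 [2B, align 2] → 36
@36: m9 [1B, align 1] → 37
+1 pad (align 2)
@38: m4 [2B, align 2] → 40
@40: m16 [1B, align 1] → 41
@41: m10 [1B, align 1] → 42
@42: m14 [1B, align 1] → 43
@43: m19 [1B, align 1] → 44
@44: d [4B, align 2] → 48
@48: m5 [13B, align 1] → 61

48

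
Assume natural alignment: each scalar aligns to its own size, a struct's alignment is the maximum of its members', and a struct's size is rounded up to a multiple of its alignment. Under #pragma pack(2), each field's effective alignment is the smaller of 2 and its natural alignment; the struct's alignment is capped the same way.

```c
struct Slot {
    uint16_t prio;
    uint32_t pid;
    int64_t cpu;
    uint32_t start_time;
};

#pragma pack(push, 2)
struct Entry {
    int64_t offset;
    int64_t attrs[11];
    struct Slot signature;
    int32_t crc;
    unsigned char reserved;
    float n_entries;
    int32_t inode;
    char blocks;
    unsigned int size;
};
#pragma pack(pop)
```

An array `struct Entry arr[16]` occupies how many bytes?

Slot: 0..2  prio  (2B, 2-aligned); 2..4  -- padding (2B); 4..8  pid  (4B, 4-aligned); 8..16  cpu  (8B, 8-aligned); 16..20  start_time  (4B, 4-aligned); 20..24  -- tail padding (4B); sizeof = 24, alignof = 8
0..8  offset  (8B, 2-aligned)
8..96  attrs  (88B, 2-aligned)
96..120  signature  (24B, 2-aligned)
120..124  crc  (4B, 2-aligned)
124..125  reserved  (1B, 1-aligned)
125..126  -- padding (1B)
126..130  n_entries  (4B, 2-aligned)
130..134  inode  (4B, 2-aligned)
134..135  blocks  (1B, 1-aligned)
135..136  -- padding (1B)
136..140  size  (4B, 2-aligned)
sizeof = 140, alignof = 2
array of 16: 16 × 140 = 2240

2240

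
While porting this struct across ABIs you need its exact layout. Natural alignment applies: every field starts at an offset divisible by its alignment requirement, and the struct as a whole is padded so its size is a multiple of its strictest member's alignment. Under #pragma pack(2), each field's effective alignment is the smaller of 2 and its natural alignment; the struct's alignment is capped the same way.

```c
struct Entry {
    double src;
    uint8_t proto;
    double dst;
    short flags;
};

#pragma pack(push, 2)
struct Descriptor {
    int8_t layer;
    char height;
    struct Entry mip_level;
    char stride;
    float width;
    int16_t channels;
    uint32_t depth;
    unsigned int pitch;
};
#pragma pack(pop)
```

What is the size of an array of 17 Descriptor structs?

850

Entry: src at 0 (size 8, align 8) → ends 8; proto at 8 (size 1, align 1) → ends 9; pad 7 to align 8 for dst; dst at 16 (size 8, align 8) → ends 24; flags at 24 (size 2, align 2) → ends 26; tail pad 6 to reach multiple of 8; total 32 bytes, alignment 8
layer at 0 (size 1, align 1) → ends 1
height at 1 (size 1, align 1) → ends 2
mip_level at 2 (size 32, align 2) → ends 34
stride at 34 (size 1, align 1) → ends 35
pad 1 to align 2 for width
width at 36 (size 4, align 2) → ends 40
channels at 40 (size 2, align 2) → ends 42
depth at 42 (size 4, align 2) → ends 46
pitch at 46 (size 4, align 2) → ends 50
total 50 bytes, alignment 2
array of 17: 17 × 50 = 850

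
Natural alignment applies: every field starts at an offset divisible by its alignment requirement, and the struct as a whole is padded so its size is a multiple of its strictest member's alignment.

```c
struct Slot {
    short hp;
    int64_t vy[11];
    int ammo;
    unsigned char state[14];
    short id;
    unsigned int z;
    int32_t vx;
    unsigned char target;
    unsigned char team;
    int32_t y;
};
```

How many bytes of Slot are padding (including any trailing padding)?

0..2  hp  (2B, 2-aligned)
2..8  -- padding (6B)
8..96  vy  (88B, 8-aligned)
96..100  ammo  (4B, 4-aligned)
100..114  state  (14B, 1-aligned)
114..116  id  (2B, 2-aligned)
116..120  z  (4B, 4-aligned)
120..124  vx  (4B, 4-aligned)
124..125  target  (1B, 1-aligned)
125..126  team  (1B, 1-aligned)
126..128  -- padding (2B)
128..132  y  (4B, 4-aligned)
132..136  -- tail padding (4B)
sizeof = 136, alignof = 8
data bytes 124, size 136 → padding 12

12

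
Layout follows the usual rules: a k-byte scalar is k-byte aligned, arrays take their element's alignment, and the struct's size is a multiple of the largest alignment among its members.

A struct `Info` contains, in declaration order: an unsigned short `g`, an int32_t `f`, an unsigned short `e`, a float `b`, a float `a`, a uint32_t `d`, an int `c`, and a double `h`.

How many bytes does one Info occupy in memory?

0..2  g  (2B, 2-aligned)
2..4  -- padding (2B)
4..8  f  (4B, 4-aligned)
8..10  e  (2B, 2-aligned)
10..12  -- padding (2B)
12..16  b  (4B, 4-aligned)
16..20  a  (4B, 4-aligned)
20..24  d  (4B, 4-aligned)
24..28  c  (4B, 4-aligned)
28..32  -- padding (4B)
32..40  h  (8B, 8-aligned)
sizeof = 40, alignof = 8

40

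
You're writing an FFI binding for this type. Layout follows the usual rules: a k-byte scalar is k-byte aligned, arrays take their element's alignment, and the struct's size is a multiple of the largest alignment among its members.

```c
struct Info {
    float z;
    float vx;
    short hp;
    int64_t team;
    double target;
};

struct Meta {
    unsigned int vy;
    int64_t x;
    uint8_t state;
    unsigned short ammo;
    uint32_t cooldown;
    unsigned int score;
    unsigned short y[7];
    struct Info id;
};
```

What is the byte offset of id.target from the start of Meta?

72

Info: 0..4  z  (4B, 4-aligned); 4..8  vx  (4B, 4-aligned); 8..10  hp  (2B, 2-aligned); 10..16  -- padding (6B); 16..24  team  (8B, 8-aligned); 24..32  target  (8B, 8-aligned); sizeof = 32, alignof = 8
0..4  vy  (4B, 4-aligned)
4..8  -- padding (4B)
8..16  x  (8B, 8-aligned)
16..17  state  (1B, 1-aligned)
17..18  -- padding (1B)
18..20  ammo  (2B, 2-aligned)
20..24  cooldown  (4B, 4-aligned)
24..28  score  (4B, 4-aligned)
28..42  y  (14B, 2-aligned)
42..48  -- padding (6B)
48..80  id  (32B, 8-aligned)
within Info: target at 24
48 + 24 = 72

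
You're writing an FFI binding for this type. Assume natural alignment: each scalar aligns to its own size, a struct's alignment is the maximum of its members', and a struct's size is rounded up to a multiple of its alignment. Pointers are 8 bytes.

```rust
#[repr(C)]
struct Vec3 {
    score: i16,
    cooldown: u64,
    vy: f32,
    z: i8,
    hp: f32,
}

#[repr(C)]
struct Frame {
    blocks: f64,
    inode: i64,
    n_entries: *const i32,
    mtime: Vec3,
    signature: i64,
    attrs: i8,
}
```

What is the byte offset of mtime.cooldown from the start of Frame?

32

Vec3: score at 0 (size 2, align 2) → ends 2; pad 6 to align 8 for cooldown; cooldown at 8 (size 8, align 8) → ends 16; vy at 16 (size 4, align 4) → ends 20; z at 20 (size 1, align 1) → ends 21; pad 3 to align 4 for hp; hp at 24 (size 4, align 4) → ends 28; tail pad 4 to reach multiple of 8; total 32 bytes, alignment 8
blocks at 0 (size 8, align 8) → ends 8
inode at 8 (size 8, align 8) → ends 16
n_entries at 16 (size 8, align 8) → ends 24
mtime at 24 (size 32, align 8) → ends 56
within Vec3: cooldown at 8
24 + 8 = 32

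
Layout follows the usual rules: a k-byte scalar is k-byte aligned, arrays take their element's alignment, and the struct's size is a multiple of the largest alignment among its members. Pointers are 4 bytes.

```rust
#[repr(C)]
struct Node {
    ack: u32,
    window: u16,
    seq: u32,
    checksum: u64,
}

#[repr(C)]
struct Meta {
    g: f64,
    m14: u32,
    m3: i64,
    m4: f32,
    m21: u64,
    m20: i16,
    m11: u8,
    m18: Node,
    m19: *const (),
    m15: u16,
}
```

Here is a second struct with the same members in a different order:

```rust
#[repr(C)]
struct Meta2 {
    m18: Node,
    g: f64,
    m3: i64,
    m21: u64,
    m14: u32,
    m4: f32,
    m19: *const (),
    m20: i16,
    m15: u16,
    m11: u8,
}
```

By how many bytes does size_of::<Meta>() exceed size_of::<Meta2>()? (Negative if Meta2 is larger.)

8

Node: ack at 0 (size 4, align 4) → ends 4; window at 4 (size 2, align 2) → ends 6; pad 2 to align 4 for seq; seq at 8 (size 4, align 4) → ends 12; pad 4 to align 8 for checksum; checksum at 16 (size 8, align 8) → ends 24; total 24 bytes, alignment 8
g at 0 (size 8, align 8) → ends 8
m14 at 8 (size 4, align 4) → ends 12
pad 4 to align 8 for m3
m3 at 16 (size 8, align 8) → ends 24
m4 at 24 (size 4, align 4) → ends 28
pad 4 to align 8 for m21
m21 at 32 (size 8, align 8) → ends 40
m20 at 40 (size 2, align 2) → ends 42
m11 at 42 (size 1, align 1) → ends 43
pad 5 to align 8 for m18
m18 at 48 (size 24, align 8) → ends 72
m19 at 72 (size 4, align 4) → ends 76
m15 at 76 (size 2, align 2) → ends 78
tail pad 2 to reach multiple of 8
total 80 bytes, alignment 8
— Meta2 —
m18 at 0 (size 24, align 8) → ends 24
g at 24 (size 8, align 8) → ends 32
m3 at 32 (size 8, align 8) → ends 40
m21 at 40 (size 8, align 8) → ends 48
m14 at 48 (size 4, align 4) → ends 52
m4 at 52 (size 4, align 4) → ends 56
m19 at 56 (size 4, align 4) → ends 60
m20 at 60 (size 2, align 2) → ends 62
m15 at 62 (size 2, align 2) → ends 64
m11 at 64 (size 1, align 1) → ends 65
tail pad 7 to reach multiple of 8
total 72 bytes, alignment 8
80 − 72 = 8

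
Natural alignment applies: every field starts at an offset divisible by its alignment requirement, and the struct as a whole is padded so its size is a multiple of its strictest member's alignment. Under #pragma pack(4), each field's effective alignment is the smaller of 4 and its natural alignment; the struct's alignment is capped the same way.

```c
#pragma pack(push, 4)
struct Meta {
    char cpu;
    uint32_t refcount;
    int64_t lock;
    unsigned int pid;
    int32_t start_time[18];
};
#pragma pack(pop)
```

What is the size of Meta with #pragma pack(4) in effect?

92

cpu at 0 (size 1, align 1) → ends 1
pad 3 to align 4 for refcount
refcount at 4 (size 4, align 4) → ends 8
lock at 8 (size 8, align 4) → ends 16
pid at 16 (size 4, align 4) → ends 20
start_time at 20 (size 72, align 4) → ends 92
total 92 bytes, alignment 4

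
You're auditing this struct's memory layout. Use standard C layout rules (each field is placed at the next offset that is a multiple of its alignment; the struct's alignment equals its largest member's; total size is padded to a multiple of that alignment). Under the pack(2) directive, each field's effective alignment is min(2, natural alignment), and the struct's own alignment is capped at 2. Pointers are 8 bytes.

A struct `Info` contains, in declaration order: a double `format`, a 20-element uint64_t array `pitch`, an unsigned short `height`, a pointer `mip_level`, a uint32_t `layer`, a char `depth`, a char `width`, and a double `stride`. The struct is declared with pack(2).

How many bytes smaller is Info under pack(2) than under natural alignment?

8

natural layout:
  format at 0 (size 8, align 8) → ends 8
  pitch at 8 (size 160, align 8) → ends 168
  height at 168 (size 2, align 2) → ends 170
  pad 6 to align 8 for mip_level
  mip_level at 176 (size 8, align 8) → ends 184
  layer at 184 (size 4, align 4) → ends 188
  depth at 188 (size 1, align 1) → ends 189
  width at 189 (size 1, align 1) → ends 190
  pad 2 to align 8 for stride
  stride at 192 (size 8, align 8) → ends 200
  total 200 bytes, alignment 8
packed(2) layout:
  format at 0 (size 8, align 2) → ends 8
  pitch at 8 (size 160, align 2) → ends 168
  height at 168 (size 2, align 2) → ends 170
  mip_level at 170 (size 8, align 2) → ends 178
  layer at 178 (size 4, align 2) → ends 182
  depth at 182 (size 1, align 1) → ends 183
  width at 183 (size 1, align 1) → ends 184
  stride at 184 (size 8, align 2) → ends 192
  total 192 bytes, alignment 2
200 − 192 = 8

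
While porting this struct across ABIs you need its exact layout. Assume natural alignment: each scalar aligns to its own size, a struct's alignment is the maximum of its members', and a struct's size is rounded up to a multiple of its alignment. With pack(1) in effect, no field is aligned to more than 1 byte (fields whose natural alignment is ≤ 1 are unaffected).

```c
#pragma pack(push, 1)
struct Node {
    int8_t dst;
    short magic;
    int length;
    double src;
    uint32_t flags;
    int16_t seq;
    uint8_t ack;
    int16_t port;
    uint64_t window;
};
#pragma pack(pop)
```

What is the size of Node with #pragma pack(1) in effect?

dst at 0 (size 1, align 1) → ends 1
magic at 1 (size 2, align 1) → ends 3
length at 3 (size 4, align 1) → ends 7
src at 7 (size 8, align 1) → ends 15
flags at 15 (size 4, align 1) → ends 19
seq at 19 (size 2, align 1) → ends 21
ack at 21 (size 1, align 1) → ends 22
port at 22 (size 2, align 1) → ends 24
window at 24 (size 8, align 1) → ends 32
total 32 bytes, alignment 1

32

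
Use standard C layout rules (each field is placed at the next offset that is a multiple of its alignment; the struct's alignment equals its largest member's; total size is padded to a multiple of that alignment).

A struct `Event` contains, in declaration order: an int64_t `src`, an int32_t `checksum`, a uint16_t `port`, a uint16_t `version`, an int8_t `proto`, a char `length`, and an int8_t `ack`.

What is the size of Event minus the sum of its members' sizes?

0..8  src  (8B, 8-aligned)
8..12  checksum  (4B, 4-aligned)
12..14  port  (2B, 2-aligned)
14..16  version  (2B, 2-aligned)
16..17  proto  (1B, 1-aligned)
17..18  length  (1B, 1-aligned)
18..19  ack  (1B, 1-aligned)
19..24  -- tail padding (5B)
sizeof = 24, alignof = 8
data bytes 19, size 24 → padding 5

5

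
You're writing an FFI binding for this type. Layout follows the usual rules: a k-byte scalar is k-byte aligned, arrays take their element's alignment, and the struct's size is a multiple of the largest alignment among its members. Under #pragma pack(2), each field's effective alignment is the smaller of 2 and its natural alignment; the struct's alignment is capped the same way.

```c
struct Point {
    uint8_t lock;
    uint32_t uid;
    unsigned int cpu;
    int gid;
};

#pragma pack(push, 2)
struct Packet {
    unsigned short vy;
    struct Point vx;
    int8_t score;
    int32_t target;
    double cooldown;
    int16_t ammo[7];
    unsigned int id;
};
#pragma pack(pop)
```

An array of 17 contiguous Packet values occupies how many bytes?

850

Point: @0: lock [1B, align 1] → 1; +3 pad (align 4); @4: uid [4B, align 4] → 8; @8: cpu [4B, align 4] → 12; @12: gid [4B, align 4] → 16; size 16, align 4
@0: vy [2B, align 2] → 2
@2: vx [16B, align 2] → 18
@18: score [1B, align 1] → 19
+1 pad (align 2)
@20: target [4B, align 2] → 24
@24: cooldown [8B, align 2] → 32
@32: ammo [14B, align 2] → 46
@46: id [4B, align 2] → 50
size 50, align 2
array of 17: 17 × 50 = 850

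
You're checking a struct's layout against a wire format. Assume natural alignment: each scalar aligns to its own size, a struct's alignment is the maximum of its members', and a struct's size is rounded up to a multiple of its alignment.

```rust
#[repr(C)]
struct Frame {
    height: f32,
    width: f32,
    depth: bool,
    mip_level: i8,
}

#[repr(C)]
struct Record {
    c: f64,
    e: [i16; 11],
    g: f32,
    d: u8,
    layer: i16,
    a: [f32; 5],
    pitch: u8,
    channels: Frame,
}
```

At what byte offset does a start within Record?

40

Frame: 0..4  height  (4B, 4-aligned); 4..8  width  (4B, 4-aligned); 8..9  depth  (1B, 1-aligned); 9..10  mip_level  (1B, 1-aligned); 10..12  -- tail padding (2B); sizeof = 12, alignof = 4
0..8  c  (8B, 8-aligned)
8..30  e  (22B, 2-aligned)
30..32  -- padding (2B)
32..36  g  (4B, 4-aligned)
36..37  d  (1B, 1-aligned)
37..38  -- padding (1B)
38..40  layer  (2B, 2-aligned)
40..60  a  (20B, 4-aligned)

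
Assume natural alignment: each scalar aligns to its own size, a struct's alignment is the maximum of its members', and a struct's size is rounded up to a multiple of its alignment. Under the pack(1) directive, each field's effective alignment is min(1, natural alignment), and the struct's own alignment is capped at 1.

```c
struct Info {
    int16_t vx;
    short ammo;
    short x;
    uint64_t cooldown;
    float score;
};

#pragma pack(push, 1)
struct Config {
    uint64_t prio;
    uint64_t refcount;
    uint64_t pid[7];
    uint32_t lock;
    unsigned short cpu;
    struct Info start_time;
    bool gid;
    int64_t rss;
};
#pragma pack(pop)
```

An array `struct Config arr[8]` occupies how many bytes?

Info: @0: vx [2B, align 2] → 2; @2: ammo [2B, align 2] → 4; @4: x [2B, align 2] → 6; +2 pad (align 8); @8: cooldown [8B, align 8] → 16; @16: score [4B, align 4] → 20; +4 tail pad (align 8); size 24, align 8
@0: prio [8B, align 1] → 8
@8: refcount [8B, align 1] → 16
@16: pid [56B, align 1] → 72
@72: lock [4B, align 1] → 76
@76: cpu [2B, align 1] → 78
@78: start_time [24B, align 1] → 102
@102: gid [1B, align 1] → 103
@103: rss [8B, align 1] → 111
size 111, align 1
array of 8: 8 × 111 = 888

888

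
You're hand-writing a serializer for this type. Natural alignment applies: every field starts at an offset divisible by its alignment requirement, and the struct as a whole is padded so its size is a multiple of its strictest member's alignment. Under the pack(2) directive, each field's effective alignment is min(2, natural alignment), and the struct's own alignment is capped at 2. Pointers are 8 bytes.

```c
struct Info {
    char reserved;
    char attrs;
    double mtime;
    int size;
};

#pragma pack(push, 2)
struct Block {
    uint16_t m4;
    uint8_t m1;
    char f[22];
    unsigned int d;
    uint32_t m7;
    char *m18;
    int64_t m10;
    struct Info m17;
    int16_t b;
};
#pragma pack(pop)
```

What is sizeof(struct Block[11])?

836

Info: reserved at 0 (size 1, align 1) → ends 1; attrs at 1 (size 1, align 1) → ends 2; pad 6 to align 8 for mtime; mtime at 8 (size 8, align 8) → ends 16; size at 16 (size 4, align 4) → ends 20; tail pad 4 to reach multiple of 8; total 24 bytes, alignment 8
m4 at 0 (size 2, align 2) → ends 2
m1 at 2 (size 1, align 1) → ends 3
f at 3 (size 22, align 1) → ends 25
pad 1 to align 2 for d
d at 26 (size 4, align 2) → ends 30
m7 at 30 (size 4, align 2) → ends 34
m18 at 34 (size 8, align 2) → ends 42
m10 at 42 (size 8, align 2) → ends 50
m17 at 50 (size 24, align 2) → ends 74
b at 74 (size 2, align 2) → ends 76
total 76 bytes, alignment 2
array of 11: 11 × 76 = 836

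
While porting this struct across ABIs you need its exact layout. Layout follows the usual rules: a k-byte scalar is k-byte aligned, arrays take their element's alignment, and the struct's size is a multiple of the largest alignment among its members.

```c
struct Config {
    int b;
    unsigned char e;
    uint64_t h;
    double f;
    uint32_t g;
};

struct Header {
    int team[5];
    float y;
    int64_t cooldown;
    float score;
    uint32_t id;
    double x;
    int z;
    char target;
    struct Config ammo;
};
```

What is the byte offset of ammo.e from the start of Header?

60

Config: b at 0 (size 4, align 4) → ends 4; e at 4 (size 1, align 1) → ends 5; pad 3 to align 8 for h; h at 8 (size 8, align 8) → ends 16; f at 16 (size 8, align 8) → ends 24; g at 24 (size 4, align 4) → ends 28; tail pad 4 to reach multiple of 8; total 32 bytes, alignment 8
team at 0 (size 20, align 4) → ends 20
y at 20 (size 4, align 4) → ends 24
cooldown at 24 (size 8, align 8) → ends 32
score at 32 (size 4, align 4) → ends 36
id at 36 (size 4, align 4) → ends 40
x at 40 (size 8, align 8) → ends 48
z at 48 (size 4, align 4) → ends 52
target at 52 (size 1, align 1) → ends 53
pad 3 to align 8 for ammo
ammo at 56 (size 32, align 8) → ends 88
within Config: e at 4
56 + 4 = 60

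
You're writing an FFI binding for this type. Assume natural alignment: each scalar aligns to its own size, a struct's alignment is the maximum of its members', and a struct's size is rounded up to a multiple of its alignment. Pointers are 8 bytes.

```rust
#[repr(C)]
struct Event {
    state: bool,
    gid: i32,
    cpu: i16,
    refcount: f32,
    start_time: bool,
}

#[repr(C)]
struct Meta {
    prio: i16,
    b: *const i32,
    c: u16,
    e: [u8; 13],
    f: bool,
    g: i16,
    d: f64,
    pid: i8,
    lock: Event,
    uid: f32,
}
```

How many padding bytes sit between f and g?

Event: state at 0 (size 1, align 1) → ends 1; pad 3 to align 4 for gid; gid at 4 (size 4, align 4) → ends 8; cpu at 8 (size 2, align 2) → ends 10; pad 2 to align 4 for refcount; refcount at 12 (size 4, align 4) → ends 16; start_time at 16 (size 1, align 1) → ends 17; tail pad 3 to reach multiple of 4; total 20 bytes, alignment 4
prio at 0 (size 2, align 2) → ends 2
pad 6 to align 8 for b
b at 8 (size 8, align 8) → ends 16
c at 16 (size 2, align 2) → ends 18
e at 18 (size 13, align 1) → ends 31
f at 31 (size 1, align 1) → ends 32
g at 32 (size 2, align 2) → ends 34

0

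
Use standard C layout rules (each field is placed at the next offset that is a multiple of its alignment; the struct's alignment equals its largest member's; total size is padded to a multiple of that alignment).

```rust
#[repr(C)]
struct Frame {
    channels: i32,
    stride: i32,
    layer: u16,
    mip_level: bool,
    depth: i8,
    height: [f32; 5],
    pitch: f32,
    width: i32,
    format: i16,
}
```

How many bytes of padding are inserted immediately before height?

0

@0: channels [4B, align 4] → 4
@4: stride [4B, align 4] → 8
@8: layer [2B, align 2] → 10
@10: mip_level [1B, align 1] → 11
@11: depth [1B, align 1] → 12
@12: height [20B, align 4] → 32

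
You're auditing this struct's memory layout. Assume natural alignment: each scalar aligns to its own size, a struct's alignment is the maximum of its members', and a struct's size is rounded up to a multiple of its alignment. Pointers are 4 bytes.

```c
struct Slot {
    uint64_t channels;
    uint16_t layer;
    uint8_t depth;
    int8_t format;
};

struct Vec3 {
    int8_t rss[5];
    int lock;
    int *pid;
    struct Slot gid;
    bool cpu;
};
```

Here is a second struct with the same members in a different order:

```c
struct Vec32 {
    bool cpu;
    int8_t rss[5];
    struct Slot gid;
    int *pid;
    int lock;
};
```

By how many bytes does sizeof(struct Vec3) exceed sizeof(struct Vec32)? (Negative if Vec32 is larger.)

Slot: 0..8  channels  (8B, 8-aligned); 8..10  layer  (2B, 2-aligned); 10..11  depth  (1B, 1-aligned); 11..12  format  (1B, 1-aligned); 12..16  -- tail padding (4B); sizeof = 16, alignof = 8
0..5  rss  (5B, 1-aligned)
5..8  -- padding (3B)
8..12  lock  (4B, 4-aligned)
12..16  pid  (4B, 4-aligned)
16..32  gid  (16B, 8-aligned)
32..33  cpu  (1B, 1-aligned)
33..40  -- tail padding (7B)
sizeof = 40, alignof = 8
— Vec32 —
0..1  cpu  (1B, 1-aligned)
1..6  rss  (5B, 1-aligned)
6..8  -- padding (2B)
8..24  gid  (16B, 8-aligned)
24..28  pid  (4B, 4-aligned)
28..32  lock  (4B, 4-aligned)
sizeof = 32, alignof = 8
40 − 32 = 8

8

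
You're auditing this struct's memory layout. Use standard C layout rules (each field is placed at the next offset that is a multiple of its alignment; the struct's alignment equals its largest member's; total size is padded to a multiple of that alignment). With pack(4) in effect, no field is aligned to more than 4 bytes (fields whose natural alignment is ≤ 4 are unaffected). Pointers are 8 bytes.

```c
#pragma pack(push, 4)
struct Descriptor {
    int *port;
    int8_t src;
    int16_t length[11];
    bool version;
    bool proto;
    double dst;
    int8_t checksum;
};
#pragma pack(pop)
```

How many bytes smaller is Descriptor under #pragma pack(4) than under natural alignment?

natural layout:
  0..8  port  (8B, 8-aligned)
  8..9  src  (1B, 1-aligned)
  9..10  -- padding (1B)
  10..32  length  (22B, 2-aligned)
  32..33  version  (1B, 1-aligned)
  33..34  proto  (1B, 1-aligned)
  34..40  -- padding (6B)
  40..48  dst  (8B, 8-aligned)
  48..49  checksum  (1B, 1-aligned)
  49..56  -- tail padding (7B)
  sizeof = 56, alignof = 8
packed(4) layout:
  0..8  port  (8B, 4-aligned)
  8..9  src  (1B, 1-aligned)
  9..10  -- padding (1B)
  10..32  length  (22B, 2-aligned)
  32..33  version  (1B, 1-aligned)
  33..34  proto  (1B, 1-aligned)
  34..36  -- padding (2B)
  36..44  dst  (8B, 4-aligned)
  44..45  checksum  (1B, 1-aligned)
  45..48  -- tail padding (3B)
  sizeof = 48, alignof = 4
56 − 48 = 8

8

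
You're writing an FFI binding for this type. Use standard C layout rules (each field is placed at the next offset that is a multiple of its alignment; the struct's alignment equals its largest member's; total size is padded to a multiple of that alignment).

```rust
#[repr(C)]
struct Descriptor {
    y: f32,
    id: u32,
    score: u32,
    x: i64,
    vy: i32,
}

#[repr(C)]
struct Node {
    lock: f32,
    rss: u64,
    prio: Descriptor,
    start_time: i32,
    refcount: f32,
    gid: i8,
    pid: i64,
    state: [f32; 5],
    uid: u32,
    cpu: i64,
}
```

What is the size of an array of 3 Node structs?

312

Descriptor: @0: y [4B, align 4] → 4; @4: id [4B, align 4] → 8; @8: score [4B, align 4] → 12; +4 pad (align 8); @16: x [8B, align 8] → 24; @24: vy [4B, align 4] → 28; +4 tail pad (align 8); size 32, align 8
@0: lock [4B, align 4] → 4
+4 pad (align 8)
@8: rss [8B, align 8] → 16
@16: prio [32B, align 8] → 48
@48: start_time [4B, align 4] → 52
@52: refcount [4B, align 4] → 56
@56: gid [1B, align 1] → 57
+7 pad (align 8)
@64: pid [8B, align 8] → 72
@72: state [20B, align 4] → 92
@92: uid [4B, align 4] → 96
@96: cpu [8B, align 8] → 104
size 104, align 8
array of 3: 3 × 104 = 312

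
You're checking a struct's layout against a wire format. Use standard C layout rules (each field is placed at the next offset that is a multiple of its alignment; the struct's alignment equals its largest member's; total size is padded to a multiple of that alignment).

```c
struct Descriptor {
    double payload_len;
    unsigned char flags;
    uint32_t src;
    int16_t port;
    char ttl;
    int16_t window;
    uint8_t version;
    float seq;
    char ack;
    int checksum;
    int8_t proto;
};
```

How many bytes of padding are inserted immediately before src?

3

payload_len at 0 (size 8, align 8) → ends 8
flags at 8 (size 1, align 1) → ends 9
pad 3 to align 4 for src
src at 12 (size 4, align 4) → ends 16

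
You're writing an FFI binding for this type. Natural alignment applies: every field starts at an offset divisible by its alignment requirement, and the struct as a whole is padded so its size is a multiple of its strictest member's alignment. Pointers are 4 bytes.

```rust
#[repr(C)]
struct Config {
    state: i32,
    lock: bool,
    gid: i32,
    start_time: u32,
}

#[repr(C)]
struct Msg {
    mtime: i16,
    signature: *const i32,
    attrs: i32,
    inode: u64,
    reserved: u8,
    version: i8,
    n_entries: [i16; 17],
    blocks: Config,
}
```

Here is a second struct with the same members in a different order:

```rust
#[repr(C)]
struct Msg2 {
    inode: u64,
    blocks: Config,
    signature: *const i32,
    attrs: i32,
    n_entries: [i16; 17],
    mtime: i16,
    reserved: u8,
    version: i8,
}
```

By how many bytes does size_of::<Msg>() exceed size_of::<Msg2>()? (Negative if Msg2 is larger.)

8

Config: 0..4  state  (4B, 4-aligned); 4..5  lock  (1B, 1-aligned); 5..8  -- padding (3B); 8..12  gid  (4B, 4-aligned); 12..16  start_time  (4B, 4-aligned); sizeof = 16, alignof = 4
0..2  mtime  (2B, 2-aligned)
2..4  -- padding (2B)
4..8  signature  (4B, 4-aligned)
8..12  attrs  (4B, 4-aligned)
12..16  -- padding (4B)
16..24  inode  (8B, 8-aligned)
24..25  reserved  (1B, 1-aligned)
25..26  version  (1B, 1-aligned)
26..60  n_entries  (34B, 2-aligned)
60..76  blocks  (16B, 4-aligned)
76..80  -- tail padding (4B)
sizeof = 80, alignof = 8
— Msg2 —
0..8  inode  (8B, 8-aligned)
8..24  blocks  (16B, 4-aligned)
24..28  signature  (4B, 4-aligned)
28..32  attrs  (4B, 4-aligned)
32..66  n_entries  (34B, 2-aligned)
66..68  mtime  (2B, 2-aligned)
68..69  reserved  (1B, 1-aligned)
69..70  version  (1B, 1-aligned)
70..72  -- tail padding (2B)
sizeof = 72, alignof = 8
80 − 72 = 8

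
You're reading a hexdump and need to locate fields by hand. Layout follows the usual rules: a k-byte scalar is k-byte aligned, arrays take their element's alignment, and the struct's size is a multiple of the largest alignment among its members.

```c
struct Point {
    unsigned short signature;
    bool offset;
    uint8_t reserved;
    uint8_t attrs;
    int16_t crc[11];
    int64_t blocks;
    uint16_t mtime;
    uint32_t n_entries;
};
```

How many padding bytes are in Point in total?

7

0..2  signature  (2B, 2-aligned)
2..3  offset  (1B, 1-aligned)
3..4  reserved  (1B, 1-aligned)
4..5  attrs  (1B, 1-aligned)
5..6  -- padding (1B)
6..28  crc  (22B, 2-aligned)
28..32  -- padding (4B)
32..40  blocks  (8B, 8-aligned)
40..42  mtime  (2B, 2-aligned)
42..44  -- padding (2B)
44..48  n_entries  (4B, 4-aligned)
sizeof = 48, alignof = 8
data bytes 41, size 48 → padding 7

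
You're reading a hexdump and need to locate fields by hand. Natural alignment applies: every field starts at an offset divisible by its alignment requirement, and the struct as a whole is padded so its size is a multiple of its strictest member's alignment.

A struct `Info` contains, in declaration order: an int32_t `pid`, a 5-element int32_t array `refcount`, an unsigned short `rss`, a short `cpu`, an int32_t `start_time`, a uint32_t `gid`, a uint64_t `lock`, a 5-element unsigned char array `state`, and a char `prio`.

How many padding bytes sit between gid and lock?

0..4  pid  (4B, 4-aligned)
4..24  refcount  (20B, 4-aligned)
24..26  rss  (2B, 2-aligned)
26..28  cpu  (2B, 2-aligned)
28..32  start_time  (4B, 4-aligned)
32..36  gid  (4B, 4-aligned)
36..40  -- padding (4B)
40..48  lock  (8B, 8-aligned)

4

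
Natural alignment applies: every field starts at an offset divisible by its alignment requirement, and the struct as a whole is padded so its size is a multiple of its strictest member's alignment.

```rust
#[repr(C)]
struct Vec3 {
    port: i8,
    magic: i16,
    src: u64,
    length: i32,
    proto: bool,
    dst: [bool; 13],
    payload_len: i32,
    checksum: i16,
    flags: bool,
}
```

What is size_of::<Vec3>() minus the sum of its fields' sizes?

@0: port [1B, align 1] → 1
+1 pad (align 2)
@2: magic [2B, align 2] → 4
+4 pad (align 8)
@8: src [8B, align 8] → 16
@16: length [4B, align 4] → 20
@20: proto [1B, align 1] → 21
@21: dst [13B, align 1] → 34
+2 pad (align 4)
@36: payload_len [4B, align 4] → 40
@40: checksum [2B, align 2] → 42
@42: flags [1B, align 1] → 43
+5 tail pad (align 8)
size 48, align 8
data bytes 36, size 48 → padding 12

12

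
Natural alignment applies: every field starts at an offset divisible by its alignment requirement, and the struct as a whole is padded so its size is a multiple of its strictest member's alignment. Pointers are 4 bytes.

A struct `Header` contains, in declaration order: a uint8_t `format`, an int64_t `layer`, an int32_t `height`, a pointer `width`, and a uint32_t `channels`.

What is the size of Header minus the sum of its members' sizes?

format at 0 (size 1, align 1) → ends 1
pad 7 to align 8 for layer
layer at 8 (size 8, align 8) → ends 16
height at 16 (size 4, align 4) → ends 20
width at 20 (size 4, align 4) → ends 24
channels at 24 (size 4, align 4) → ends 28
tail pad 4 to reach multiple of 8
total 32 bytes, alignment 8
data bytes 21, size 32 → padding 11

11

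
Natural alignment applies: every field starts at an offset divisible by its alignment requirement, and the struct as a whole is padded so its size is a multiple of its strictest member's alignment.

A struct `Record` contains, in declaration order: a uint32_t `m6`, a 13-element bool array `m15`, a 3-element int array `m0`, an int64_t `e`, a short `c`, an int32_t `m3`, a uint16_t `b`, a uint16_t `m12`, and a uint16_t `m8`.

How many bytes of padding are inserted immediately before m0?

m6 at 0 (size 4, align 4) → ends 4
m15 at 4 (size 13, align 1) → ends 17
pad 3 to align 4 for m0
m0 at 20 (size 12, align 4) → ends 32

3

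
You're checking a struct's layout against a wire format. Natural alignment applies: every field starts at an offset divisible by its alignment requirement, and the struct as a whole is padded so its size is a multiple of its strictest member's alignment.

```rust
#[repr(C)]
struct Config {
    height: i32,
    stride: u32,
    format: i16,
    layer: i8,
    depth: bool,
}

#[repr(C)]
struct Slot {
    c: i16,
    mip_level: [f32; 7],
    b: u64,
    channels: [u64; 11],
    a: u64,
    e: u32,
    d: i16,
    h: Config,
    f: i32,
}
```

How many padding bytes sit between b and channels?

Config: @0: height [4B, align 4] → 4; @4: stride [4B, align 4] → 8; @8: format [2B, align 2] → 10; @10: layer [1B, align 1] → 11; @11: depth [1B, align 1] → 12; size 12, align 4
@0: c [2B, align 2] → 2
+2 pad (align 4)
@4: mip_level [28B, align 4] → 32
@32: b [8B, align 8] → 40
@40: channels [88B, align 8] → 128

0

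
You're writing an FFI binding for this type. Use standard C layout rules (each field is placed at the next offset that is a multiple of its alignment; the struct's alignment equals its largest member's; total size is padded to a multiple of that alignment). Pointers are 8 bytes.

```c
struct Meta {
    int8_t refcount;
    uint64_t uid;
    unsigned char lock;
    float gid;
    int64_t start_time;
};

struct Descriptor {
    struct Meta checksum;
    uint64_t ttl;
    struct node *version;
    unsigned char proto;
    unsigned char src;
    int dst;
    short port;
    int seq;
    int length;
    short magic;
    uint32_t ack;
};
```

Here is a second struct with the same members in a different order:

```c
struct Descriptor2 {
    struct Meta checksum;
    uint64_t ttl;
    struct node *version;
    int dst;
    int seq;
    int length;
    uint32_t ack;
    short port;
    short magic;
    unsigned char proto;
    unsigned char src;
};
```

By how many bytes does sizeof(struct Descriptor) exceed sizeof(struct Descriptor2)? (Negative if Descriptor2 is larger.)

Meta: 0..1  refcount  (1B, 1-aligned); 1..8  -- padding (7B); 8..16  uid  (8B, 8-aligned); 16..17  lock  (1B, 1-aligned); 17..20  -- padding (3B); 20..24  gid  (4B, 4-aligned); 24..32  start_time  (8B, 8-aligned); sizeof = 32, alignof = 8
0..32  checksum  (32B, 8-aligned)
32..40  ttl  (8B, 8-aligned)
40..48  version  (8B, 8-aligned)
48..49  proto  (1B, 1-aligned)
49..50  src  (1B, 1-aligned)
50..52  -- padding (2B)
52..56  dst  (4B, 4-aligned)
56..58  port  (2B, 2-aligned)
58..60  -- padding (2B)
60..64  seq  (4B, 4-aligned)
64..68  length  (4B, 4-aligned)
68..70  magic  (2B, 2-aligned)
70..72  -- padding (2B)
72..76  ack  (4B, 4-aligned)
76..80  -- tail padding (4B)
sizeof = 80, alignof = 8
— Descriptor2 —
0..32  checksum  (32B, 8-aligned)
32..40  ttl  (8B, 8-aligned)
40..48  version  (8B, 8-aligned)
48..52  dst  (4B, 4-aligned)
52..56  seq  (4B, 4-aligned)
56..60  length  (4B, 4-aligned)
60..64  ack  (4B, 4-aligned)
64..66  port  (2B, 2-aligned)
66..68  magic  (2B, 2-aligned)
68..69  proto  (1B, 1-aligned)
69..70  src  (1B, 1-aligned)
70..72  -- tail padding (2B)
sizeof = 72, alignof = 8
80 − 72 = 8

8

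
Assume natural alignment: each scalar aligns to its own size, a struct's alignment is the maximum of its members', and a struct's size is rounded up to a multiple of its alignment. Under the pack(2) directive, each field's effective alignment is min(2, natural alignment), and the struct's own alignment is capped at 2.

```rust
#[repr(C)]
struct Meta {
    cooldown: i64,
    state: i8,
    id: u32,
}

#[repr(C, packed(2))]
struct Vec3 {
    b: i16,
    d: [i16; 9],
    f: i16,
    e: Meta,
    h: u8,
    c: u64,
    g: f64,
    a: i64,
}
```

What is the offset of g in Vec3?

48

Meta: @0: cooldown [8B, align 8] → 8; @8: state [1B, align 1] → 9; +3 pad (align 4); @12: id [4B, align 4] → 16; size 16, align 8
@0: b [2B, align 2] → 2
@2: d [18B, align 2] → 20
@20: f [2B, align 2] → 22
@22: e [16B, align 2] → 38
@38: h [1B, align 1] → 39
+1 pad (align 2)
@40: c [8B, align 2] → 48
@48: g [8B, align 2] → 56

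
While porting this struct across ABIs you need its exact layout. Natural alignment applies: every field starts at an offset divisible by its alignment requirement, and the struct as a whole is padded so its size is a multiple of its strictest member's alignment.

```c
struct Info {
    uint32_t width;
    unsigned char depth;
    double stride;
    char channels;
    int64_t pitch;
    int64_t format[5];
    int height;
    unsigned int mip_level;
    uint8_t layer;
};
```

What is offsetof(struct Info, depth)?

0..4  width  (4B, 4-aligned)
4..5  depth  (1B, 1-aligned)

4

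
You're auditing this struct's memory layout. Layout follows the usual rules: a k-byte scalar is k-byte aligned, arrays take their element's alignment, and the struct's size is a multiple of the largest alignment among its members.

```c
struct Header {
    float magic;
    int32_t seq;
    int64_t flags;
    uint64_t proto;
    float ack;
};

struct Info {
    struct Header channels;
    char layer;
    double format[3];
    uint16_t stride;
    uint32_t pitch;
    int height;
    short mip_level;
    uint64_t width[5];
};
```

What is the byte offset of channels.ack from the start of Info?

Header: @0: magic [4B, align 4] → 4; @4: seq [4B, align 4] → 8; @8: flags [8B, align 8] → 16; @16: proto [8B, align 8] → 24; @24: ack [4B, align 4] → 28; +4 tail pad (align 8); size 32, align 8
@0: channels [32B, align 8] → 32
within Header: ack at 24
0 + 24 = 24

24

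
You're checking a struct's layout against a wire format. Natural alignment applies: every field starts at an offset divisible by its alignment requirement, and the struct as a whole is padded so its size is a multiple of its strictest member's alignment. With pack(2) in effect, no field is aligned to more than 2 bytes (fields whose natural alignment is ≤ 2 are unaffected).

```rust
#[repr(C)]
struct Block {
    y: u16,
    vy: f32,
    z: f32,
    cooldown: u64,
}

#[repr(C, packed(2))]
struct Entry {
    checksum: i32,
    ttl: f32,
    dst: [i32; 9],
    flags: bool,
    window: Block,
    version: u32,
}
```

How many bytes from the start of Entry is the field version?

70

Block: 0..2  y  (2B, 2-aligned); 2..4  -- padding (2B); 4..8  vy  (4B, 4-aligned); 8..12  z  (4B, 4-aligned); 12..16  -- padding (4B); 16..24  cooldown  (8B, 8-aligned); sizeof = 24, alignof = 8
0..4  checksum  (4B, 2-aligned)
4..8  ttl  (4B, 2-aligned)
8..44  dst  (36B, 2-aligned)
44..45  flags  (1B, 1-aligned)
45..46  -- padding (1B)
46..70  window  (24B, 2-aligned)
70..74  version  (4B, 2-aligned)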